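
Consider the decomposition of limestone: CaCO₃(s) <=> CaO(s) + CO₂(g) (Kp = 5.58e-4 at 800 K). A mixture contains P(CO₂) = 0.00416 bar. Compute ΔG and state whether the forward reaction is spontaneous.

(CaCO₃, CaO are pure solids — omitted from Qp.)
Qp = P(CO₂) = 0.00416
ΔG = RT ln(Qp/Kp) = (8.314 J mol⁻¹ K⁻¹)(800 K) × ln(0.00416/5.58e-4)
   = (6.651 kJ/mol)(2.009) = 13.4 kJ/mol
ΔG > 0, so the forward reaction is non-spontaneous (proceeds in reverse).

ΔG = 13.4 kJ/mol; the forward reaction is non-spontaneous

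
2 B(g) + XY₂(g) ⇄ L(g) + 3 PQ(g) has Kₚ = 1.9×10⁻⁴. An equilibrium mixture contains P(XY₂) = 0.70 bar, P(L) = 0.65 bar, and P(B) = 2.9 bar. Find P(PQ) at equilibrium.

P(PQ) = 0.12 bar

At equilibrium, Kₚ = P(L)·P(PQ)³ / (P(B)²·P(XY₂)) = 1.9×10⁻⁴.
(0.65)·(P(PQ))³ / ((2.9)²·(0.70)) = 1.9×10⁻⁴
P(PQ)³ = 0.00172 ⇒ P(PQ) = 0.12 bar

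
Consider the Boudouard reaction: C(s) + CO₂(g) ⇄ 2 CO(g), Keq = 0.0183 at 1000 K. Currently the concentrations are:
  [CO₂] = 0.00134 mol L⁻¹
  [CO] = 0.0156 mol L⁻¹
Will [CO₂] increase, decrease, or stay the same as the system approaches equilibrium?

(C is a pure solid — omitted from Q.)
Q = [CO]² / [CO₂] = (0.0156)² / (0.00134) = 0.182
Q = 0.182 > Keq = 0.0183: net reverse reaction.
CO₂ is a reactant, so it increases.

increase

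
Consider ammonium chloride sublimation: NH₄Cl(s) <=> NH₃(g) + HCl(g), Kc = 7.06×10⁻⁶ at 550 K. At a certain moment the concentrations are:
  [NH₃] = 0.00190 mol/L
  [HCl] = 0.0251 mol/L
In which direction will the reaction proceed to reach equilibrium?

(NH₄Cl is a pure solid — omitted from Qc.)
Qc = [NH₃]·[HCl] = (0.00190)·(0.0251) = 4.77×10⁻⁵
Qc = 4.77×10⁻⁵ > Kc = 7.06×10⁻⁶, so the reverse reaction proceeds.

reverse (toward reactants)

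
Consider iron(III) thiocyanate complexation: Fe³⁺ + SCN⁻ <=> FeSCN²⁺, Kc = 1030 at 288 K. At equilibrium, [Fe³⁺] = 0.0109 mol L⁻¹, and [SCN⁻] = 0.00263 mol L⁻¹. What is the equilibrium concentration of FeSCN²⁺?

[FeSCN²⁺] = 0.0295 mol L⁻¹

At equilibrium, Kc = [FeSCN²⁺] / ([Fe³⁺]·[SCN⁻]) = 1030.
([FeSCN²⁺]) / ((0.0109)·(0.00263)) = 1030
[FeSCN²⁺] = 0.0295 mol L⁻¹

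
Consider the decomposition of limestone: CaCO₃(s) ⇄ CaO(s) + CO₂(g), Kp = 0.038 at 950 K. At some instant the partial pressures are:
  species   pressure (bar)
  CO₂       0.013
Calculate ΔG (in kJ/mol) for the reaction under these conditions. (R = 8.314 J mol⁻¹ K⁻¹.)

ΔG = -8.47 kJ/mol

(CaCO₃, CaO are pure solids — omitted from Qp.)
Qp = P(CO₂) = 0.0130
ΔG = RT ln(Qp/Kp) = (8.314 J mol⁻¹ K⁻¹)(950 K) × ln(0.0130/0.038)
   = (7.898 kJ/mol)(-1.073) = -8.47 kJ/mol
ΔG < 0, so the forward reaction is spontaneous (proceeds forward).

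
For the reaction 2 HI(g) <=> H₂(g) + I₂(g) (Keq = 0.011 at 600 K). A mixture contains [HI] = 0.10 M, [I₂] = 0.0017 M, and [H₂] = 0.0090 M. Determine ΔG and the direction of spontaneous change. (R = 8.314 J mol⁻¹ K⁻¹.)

Q = [H₂]·[I₂] / [HI]² = (0.0090)·(0.0017) / (0.10)² = 0.00153
ΔG = RT ln(Q/Keq) = (8.314 J mol⁻¹ K⁻¹)(600 K) × ln(0.00153/0.011)
   = (4.988 kJ/mol)(-1.973) = -9.84 kJ/mol
ΔG < 0, so the forward reaction is spontaneous (proceeds forward).

ΔG = -9.84 kJ/mol; the forward reaction is spontaneous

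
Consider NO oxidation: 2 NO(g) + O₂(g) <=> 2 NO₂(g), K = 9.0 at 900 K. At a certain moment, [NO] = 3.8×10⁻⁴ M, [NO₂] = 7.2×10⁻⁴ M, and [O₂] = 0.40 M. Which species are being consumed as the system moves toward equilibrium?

Q = [NO₂]² / ([NO]²·[O₂]) = (7.2×10⁻⁴)² / ((3.8×10⁻⁴)²·(0.40)) = 9.0
Q = 9.0 = K; the system is at equilibrium.

none (at equilibrium)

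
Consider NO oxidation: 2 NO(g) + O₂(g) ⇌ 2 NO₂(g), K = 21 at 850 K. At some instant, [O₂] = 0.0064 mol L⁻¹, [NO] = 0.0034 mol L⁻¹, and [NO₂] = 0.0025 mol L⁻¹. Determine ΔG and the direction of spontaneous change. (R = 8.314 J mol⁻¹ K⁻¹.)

ΔG = 9.84 kJ/mol; the forward reaction is non-spontaneous

Q = [NO₂]² / ([NO]²·[O₂]) = (0.0025)² / ((0.0034)²·(0.0064)) = 84.5
ΔG = RT ln(Q/K) = (8.314 J mol⁻¹ K⁻¹)(850 K) × ln(84.5/21)
   = (7.067 kJ/mol)(1.392) = 9.84 kJ/mol
ΔG > 0, so the forward reaction is non-spontaneous (proceeds in reverse).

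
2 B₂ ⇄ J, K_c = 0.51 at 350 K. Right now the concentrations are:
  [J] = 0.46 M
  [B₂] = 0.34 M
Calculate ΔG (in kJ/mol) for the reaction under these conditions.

ΔG = 5.98 kJ/mol

Q_c = [J] / [B₂]² = (0.46) / (0.34)² = 3.98
ΔG = RT ln(Q_c/K_c) = (8.314 J mol⁻¹ K⁻¹)(350 K) × ln(3.98/0.51)
   = (2.910 kJ/mol)(2.055) = 5.98 kJ/mol
ΔG > 0, so the forward reaction is non-spontaneous (proceeds in reverse).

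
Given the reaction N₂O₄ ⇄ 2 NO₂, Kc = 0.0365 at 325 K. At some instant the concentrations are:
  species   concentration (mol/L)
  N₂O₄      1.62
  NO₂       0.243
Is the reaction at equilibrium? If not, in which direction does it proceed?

Qc = [NO₂]² / [N₂O₄] = (0.243)² / (1.62) = 0.0365
Qc = 0.0365 = Kc, so the system is already at equilibrium.

neither direction; the system is at equilibrium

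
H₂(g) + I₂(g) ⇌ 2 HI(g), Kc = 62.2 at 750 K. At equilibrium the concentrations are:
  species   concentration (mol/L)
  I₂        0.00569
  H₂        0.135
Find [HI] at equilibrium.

[HI] = 0.219 mol/L

At equilibrium, Kc = [HI]² / ([H₂]·[I₂]) = 62.2.
([HI])² / ((0.135)·(0.00569)) = 62.2
[HI]² = 0.0478 ⇒ [HI] = 0.219 mol/L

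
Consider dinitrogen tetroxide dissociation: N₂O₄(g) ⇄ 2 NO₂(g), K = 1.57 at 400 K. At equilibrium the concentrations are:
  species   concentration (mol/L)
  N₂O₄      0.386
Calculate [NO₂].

At equilibrium, K = [NO₂]² / [N₂O₄] = 1.57.
([NO₂])² / (0.386) = 1.57
[NO₂]² = 0.606 ⇒ [NO₂] = 0.778 mol/L

[NO₂] = 0.778 mol/L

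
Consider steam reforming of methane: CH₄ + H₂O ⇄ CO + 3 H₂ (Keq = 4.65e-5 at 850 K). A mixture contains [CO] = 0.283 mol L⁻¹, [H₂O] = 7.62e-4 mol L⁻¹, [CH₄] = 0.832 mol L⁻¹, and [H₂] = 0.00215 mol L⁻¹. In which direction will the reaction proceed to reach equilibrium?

Q = [CO]·[H₂]³ / ([CH₄]·[H₂O]) = (0.283)·(0.00215)³ / ((0.832)·(7.62e-4)) = 4.44e-6
Q = 4.44e-6 < Keq = 4.65e-5, so the forward reaction proceeds.

toward products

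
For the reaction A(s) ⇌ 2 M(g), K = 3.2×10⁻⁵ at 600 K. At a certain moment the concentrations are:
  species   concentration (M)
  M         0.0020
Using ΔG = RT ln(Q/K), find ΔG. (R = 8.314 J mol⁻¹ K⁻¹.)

(A is a pure solid — omitted from Q.)
Q = [M]² = (0.0020)² = 4.00×10⁻⁶
ΔG = RT ln(Q/K) = (8.314 J mol⁻¹ K⁻¹)(600 K) × ln(4.00×10⁻⁶/3.2×10⁻⁵)
   = (4.988 kJ/mol)(-2.079) = -10.4 kJ/mol
ΔG < 0, so the forward reaction is spontaneous (proceeds forward).

ΔG = -10.4 kJ/mol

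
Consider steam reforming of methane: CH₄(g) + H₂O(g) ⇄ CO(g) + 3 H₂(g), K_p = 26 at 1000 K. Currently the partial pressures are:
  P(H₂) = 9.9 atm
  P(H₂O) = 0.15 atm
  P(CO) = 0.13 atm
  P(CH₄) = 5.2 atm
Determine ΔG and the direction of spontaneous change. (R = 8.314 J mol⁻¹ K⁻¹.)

ΔG = 15.2 kJ/mol; the forward reaction is non-spontaneous

Q_p = P(CO)·P(H₂)³ / (P(CH₄)·P(H₂O)) = (0.13)·(9.9)³ / ((5.2)·(0.15)) = 162
ΔG = RT ln(Q_p/K_p) = (8.314 J mol⁻¹ K⁻¹)(1000 K) × ln(162/26)
   = (8.314 kJ/mol)(1.829) = 15.2 kJ/mol
ΔG > 0, so the forward reaction is non-spontaneous (proceeds in reverse).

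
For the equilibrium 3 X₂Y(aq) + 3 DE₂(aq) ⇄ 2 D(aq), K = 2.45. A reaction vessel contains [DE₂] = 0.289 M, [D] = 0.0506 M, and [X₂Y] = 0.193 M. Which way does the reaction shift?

to the left

Q = [D]² / ([X₂Y]³·[DE₂]³) = (0.0506)² / ((0.193)³·(0.289)³) = 14.8
Q = 14.8 > K = 2.45, so the reverse reaction proceeds.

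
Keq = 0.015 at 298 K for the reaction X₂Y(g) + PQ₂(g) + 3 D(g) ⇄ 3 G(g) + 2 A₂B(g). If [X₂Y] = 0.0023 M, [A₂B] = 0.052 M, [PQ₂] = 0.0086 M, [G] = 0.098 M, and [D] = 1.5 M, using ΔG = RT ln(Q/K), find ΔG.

Q = [G]³·[A₂B]² / ([X₂Y]·[PQ₂]·[D]³) = (0.098)³·(0.052)² / ((0.0023)·(0.0086)·(1.5)³) = 0.0381
ΔG = RT ln(Q/Keq) = (8.314 J mol⁻¹ K⁻¹)(298 K) × ln(0.0381/0.015)
   = (2.478 kJ/mol)(0.9322) = 2.31 kJ/mol
ΔG > 0, so the forward reaction is non-spontaneous (proceeds in reverse).

ΔG = 2.31 kJ/mol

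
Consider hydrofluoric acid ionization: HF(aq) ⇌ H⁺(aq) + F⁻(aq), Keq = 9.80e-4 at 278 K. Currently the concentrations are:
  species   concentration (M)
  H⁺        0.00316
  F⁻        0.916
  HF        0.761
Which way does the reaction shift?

Q = [H⁺]·[F⁻] / [HF] = (0.00316)·(0.916) / (0.761) = 0.00380
Q = 0.00380 > Keq = 9.80e-4, so the reverse reaction proceeds.

to the left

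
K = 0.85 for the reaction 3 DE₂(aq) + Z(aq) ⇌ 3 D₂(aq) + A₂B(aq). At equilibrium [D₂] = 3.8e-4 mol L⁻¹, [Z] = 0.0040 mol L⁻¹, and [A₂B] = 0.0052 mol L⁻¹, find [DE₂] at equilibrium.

[DE₂] = 4.4e-4 mol L⁻¹

At equilibrium, K = [D₂]³·[A₂B] / ([DE₂]³·[Z]) = 0.85.
(3.8e-4)³·(0.0052) / (([DE₂])³·(0.0040)) = 0.85
[DE₂]³ = 8.39e-11 ⇒ [DE₂] = 4.4e-4 mol L⁻¹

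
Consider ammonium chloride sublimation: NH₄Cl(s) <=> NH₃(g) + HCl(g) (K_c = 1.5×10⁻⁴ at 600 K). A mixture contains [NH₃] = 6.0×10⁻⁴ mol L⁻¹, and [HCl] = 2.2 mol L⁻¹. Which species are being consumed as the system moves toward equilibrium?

(NH₄Cl is a pure solid — omitted from Q_c.)
Q_c = [NH₃]·[HCl] = (6.0×10⁻⁴)·(2.2) = 0.0013
Q_c = 0.0013 > K_c = 1.5×10⁻⁴: net reverse reaction.

NH₃, HCl (products)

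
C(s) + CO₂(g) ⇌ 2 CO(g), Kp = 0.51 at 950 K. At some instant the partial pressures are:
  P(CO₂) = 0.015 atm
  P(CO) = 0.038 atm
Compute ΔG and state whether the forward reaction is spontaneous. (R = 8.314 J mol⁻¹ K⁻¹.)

(C is a pure solid — omitted from Qp.)
Qp = P(CO)² / P(CO₂) = (0.038)² / (0.015) = 0.0963
ΔG = RT ln(Qp/Kp) = (8.314 J mol⁻¹ K⁻¹)(950 K) × ln(0.0963/0.51)
   = (7.898 kJ/mol)(-1.667) = -13.2 kJ/mol
ΔG < 0, so the forward reaction is spontaneous (proceeds forward).

ΔG = -13.2 kJ/mol; the forward reaction is spontaneous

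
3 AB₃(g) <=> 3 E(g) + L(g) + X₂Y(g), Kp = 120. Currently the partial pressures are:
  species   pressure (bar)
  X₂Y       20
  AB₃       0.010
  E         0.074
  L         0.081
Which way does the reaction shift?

in the reverse direction

Qp = P(E)³·P(L)·P(X₂Y) / P(AB₃)³ = (0.074)³·(0.081)·(20) / (0.010)³ = 660
Qp = 660 > Kp = 120, so the reverse reaction proceeds.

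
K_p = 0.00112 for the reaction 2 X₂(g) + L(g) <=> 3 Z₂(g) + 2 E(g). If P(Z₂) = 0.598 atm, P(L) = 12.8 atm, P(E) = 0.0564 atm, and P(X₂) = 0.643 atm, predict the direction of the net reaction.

forward (toward products)

Q_p = P(Z₂)³·P(E)² / (P(X₂)²·P(L)) = (0.598)³·(0.0564)² / ((0.643)²·(12.8)) = 1.29×10⁻⁴
Q_p = 1.29×10⁻⁴ < K_p = 0.00112, so the forward reaction proceeds.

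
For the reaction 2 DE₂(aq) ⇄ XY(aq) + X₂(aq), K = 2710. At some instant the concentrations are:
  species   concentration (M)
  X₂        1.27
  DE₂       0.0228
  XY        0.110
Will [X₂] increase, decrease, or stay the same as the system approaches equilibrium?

increase

Q = [XY]·[X₂] / [DE₂]² = (0.110)·(1.27) / (0.0228)² = 269
Q = 269 < K = 2710: net forward reaction.
X₂ is a product, so it increases.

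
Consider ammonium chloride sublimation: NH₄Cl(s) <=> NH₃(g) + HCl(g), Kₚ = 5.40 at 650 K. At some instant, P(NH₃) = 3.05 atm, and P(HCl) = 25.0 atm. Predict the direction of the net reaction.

(NH₄Cl is a pure solid — omitted from Qₚ.)
Qₚ = P(NH₃)·P(HCl) = (3.05)·(25.0) = 76.2
Qₚ = 76.2 > Kₚ = 5.40, so the reverse reaction proceeds.

reverse (toward reactants)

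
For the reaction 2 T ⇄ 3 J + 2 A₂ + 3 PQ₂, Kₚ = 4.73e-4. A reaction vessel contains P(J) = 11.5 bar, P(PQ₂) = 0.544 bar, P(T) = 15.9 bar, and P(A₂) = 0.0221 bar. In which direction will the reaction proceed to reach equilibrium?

no net change (already at equilibrium)

Qₚ = P(J)³·P(A₂)²·P(PQ₂)³ / P(T)² = (11.5)³·(0.0221)²·(0.544)³ / (15.9)² = 4.73e-4
Qₚ = 4.73e-4 = Kₚ, so the system is already at equilibrium.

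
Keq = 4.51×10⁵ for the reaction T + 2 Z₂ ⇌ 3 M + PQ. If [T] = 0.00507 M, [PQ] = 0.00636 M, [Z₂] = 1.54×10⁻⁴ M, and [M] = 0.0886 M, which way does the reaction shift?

Q = [M]³·[PQ] / ([T]·[Z₂]²) = (0.0886)³·(0.00636) / ((0.00507)·(1.54×10⁻⁴)²) = 36800
Q = 36800 < Keq = 4.51×10⁵, so the forward reaction proceeds.

to the right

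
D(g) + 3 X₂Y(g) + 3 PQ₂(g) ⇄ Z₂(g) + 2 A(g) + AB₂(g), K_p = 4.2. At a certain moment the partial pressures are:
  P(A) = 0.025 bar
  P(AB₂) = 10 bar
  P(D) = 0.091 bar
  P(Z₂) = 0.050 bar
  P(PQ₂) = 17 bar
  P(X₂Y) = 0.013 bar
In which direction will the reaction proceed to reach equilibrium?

to the right

Q_p = P(Z₂)·P(A)²·P(AB₂) / (P(D)·P(X₂Y)³·P(PQ₂)³) = (0.050)·(0.025)²·(10) / ((0.091)·(0.013)³·(17)³) = 0.32
Q_p = 0.32 < K_p = 4.2, so the forward reaction proceeds.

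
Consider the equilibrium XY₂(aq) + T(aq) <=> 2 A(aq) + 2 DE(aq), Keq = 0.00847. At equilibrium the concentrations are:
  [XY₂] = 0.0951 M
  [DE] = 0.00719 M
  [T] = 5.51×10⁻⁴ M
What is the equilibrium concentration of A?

At equilibrium, Keq = [A]²·[DE]² / ([XY₂]·[T]) = 0.00847.
([A])²·(0.00719)² / ((0.0951)·(5.51×10⁻⁴)) = 0.00847
[A]² = 0.00859 ⇒ [A] = 0.0927 M

[A] = 0.0927 M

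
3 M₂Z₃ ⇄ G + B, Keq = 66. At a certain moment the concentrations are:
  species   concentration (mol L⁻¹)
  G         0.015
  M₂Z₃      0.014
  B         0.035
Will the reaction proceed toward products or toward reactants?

in the reverse direction

Q = [G]·[B] / [M₂Z₃]³ = (0.015)·(0.035) / (0.014)³ = 190
Q = 190 > Keq = 66, so the reverse reaction proceeds.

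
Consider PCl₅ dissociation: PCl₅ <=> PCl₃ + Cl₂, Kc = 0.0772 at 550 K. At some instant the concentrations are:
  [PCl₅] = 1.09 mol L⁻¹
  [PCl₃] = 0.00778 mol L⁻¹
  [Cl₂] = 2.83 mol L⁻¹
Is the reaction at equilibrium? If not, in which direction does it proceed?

Qc = [PCl₃]·[Cl₂] / [PCl₅] = (0.00778)·(2.83) / (1.09) = 0.0202
Qc = 0.0202 < Kc = 0.0772, so the forward reaction proceeds.

to the right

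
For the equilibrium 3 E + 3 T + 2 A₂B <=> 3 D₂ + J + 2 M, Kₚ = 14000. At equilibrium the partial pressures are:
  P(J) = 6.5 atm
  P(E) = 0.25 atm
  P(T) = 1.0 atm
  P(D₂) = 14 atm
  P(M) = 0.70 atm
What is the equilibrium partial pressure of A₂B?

At equilibrium, Kₚ = P(D₂)³·P(J)·P(M)² / (P(E)³·P(T)³·P(A₂B)²) = 14000.
(14)³·(6.5)·(0.70)² / ((0.25)³·(1.0)³·(P(A₂B))²) = 14000
P(A₂B)² = 40.0 ⇒ P(A₂B) = 6.3 atm

P(A₂B) = 6.3 atm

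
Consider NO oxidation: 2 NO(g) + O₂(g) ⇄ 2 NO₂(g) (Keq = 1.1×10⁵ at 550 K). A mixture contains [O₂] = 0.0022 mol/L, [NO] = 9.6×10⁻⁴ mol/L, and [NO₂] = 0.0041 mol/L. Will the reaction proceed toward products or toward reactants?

in the forward direction

Q = [NO₂]² / ([NO]²·[O₂]) = (0.0041)² / ((9.6×10⁻⁴)²·(0.0022)) = 8300
Q = 8300 < Keq = 1.1×10⁵, so the forward reaction proceeds.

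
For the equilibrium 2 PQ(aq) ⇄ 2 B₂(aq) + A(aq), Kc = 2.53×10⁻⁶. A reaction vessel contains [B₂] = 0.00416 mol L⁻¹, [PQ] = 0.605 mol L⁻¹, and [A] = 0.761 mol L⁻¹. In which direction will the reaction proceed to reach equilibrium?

to the left

Qc = [B₂]²·[A] / [PQ]² = (0.00416)²·(0.761) / (0.605)² = 3.60×10⁻⁵
Qc = 3.60×10⁻⁵ > Kc = 2.53×10⁻⁶, so the reverse reaction proceeds.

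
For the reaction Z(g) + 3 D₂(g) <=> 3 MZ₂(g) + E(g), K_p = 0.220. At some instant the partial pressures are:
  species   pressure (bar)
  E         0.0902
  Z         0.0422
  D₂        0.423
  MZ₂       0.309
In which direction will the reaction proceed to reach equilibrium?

reverse (toward reactants)

Q_p = P(MZ₂)³·P(E) / (P(Z)·P(D₂)³) = (0.309)³·(0.0902) / ((0.0422)·(0.423)³) = 0.833
Q_p = 0.833 > K_p = 0.220, so the reverse reaction proceeds.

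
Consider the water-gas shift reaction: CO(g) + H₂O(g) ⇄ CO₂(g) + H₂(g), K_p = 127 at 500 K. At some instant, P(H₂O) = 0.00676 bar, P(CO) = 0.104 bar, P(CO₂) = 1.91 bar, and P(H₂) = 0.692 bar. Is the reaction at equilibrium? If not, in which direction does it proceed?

Q_p = P(CO₂)·P(H₂) / (P(CO)·P(H₂O)) = (1.91)·(0.692) / ((0.104)·(0.00676)) = 1880
Q_p = 1880 > K_p = 127, so the reverse reaction proceeds.

toward reactants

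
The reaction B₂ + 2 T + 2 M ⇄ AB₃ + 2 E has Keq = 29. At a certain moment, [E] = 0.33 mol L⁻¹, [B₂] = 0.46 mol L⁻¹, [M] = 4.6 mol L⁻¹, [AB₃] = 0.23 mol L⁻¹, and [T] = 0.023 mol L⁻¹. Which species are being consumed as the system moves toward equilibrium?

Q = [AB₃]·[E]² / ([B₂]·[T]²·[M]²) = (0.23)·(0.33)² / ((0.46)·(0.023)²·(4.6)²) = 4.9
Q = 4.9 < Keq = 29: net forward reaction.

B₂, T, M (reactants)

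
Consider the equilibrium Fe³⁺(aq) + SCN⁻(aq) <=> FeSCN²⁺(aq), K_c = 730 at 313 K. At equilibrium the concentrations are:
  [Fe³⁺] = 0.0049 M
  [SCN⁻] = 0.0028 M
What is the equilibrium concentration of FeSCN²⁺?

[FeSCN²⁺] = 0.010 M

At equilibrium, K_c = [FeSCN²⁺] / ([Fe³⁺]·[SCN⁻]) = 730.
([FeSCN²⁺]) / ((0.0049)·(0.0028)) = 730
[FeSCN²⁺] = 0.0100 = 0.010 M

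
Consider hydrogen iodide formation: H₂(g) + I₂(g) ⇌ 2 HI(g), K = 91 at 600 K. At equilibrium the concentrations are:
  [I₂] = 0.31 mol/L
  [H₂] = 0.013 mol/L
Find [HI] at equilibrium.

At equilibrium, K = [HI]² / ([H₂]·[I₂]) = 91.
([HI])² / ((0.013)·(0.31)) = 91
[HI]² = 0.367 ⇒ [HI] = 0.61 mol/L

[HI] = 0.61 mol/L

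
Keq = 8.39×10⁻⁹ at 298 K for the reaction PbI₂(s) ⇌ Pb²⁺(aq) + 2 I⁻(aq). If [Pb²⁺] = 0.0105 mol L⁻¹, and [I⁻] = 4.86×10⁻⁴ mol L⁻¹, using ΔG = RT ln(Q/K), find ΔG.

(PbI₂ is a pure solid — omitted from Q.)
Q = [Pb²⁺]·[I⁻]² = (0.0105)·(4.86×10⁻⁴)² = 2.48×10⁻⁹
ΔG = RT ln(Q/Keq) = (8.314 J mol⁻¹ K⁻¹)(298 K) × ln(2.48×10⁻⁹/8.39×10⁻⁹)
   = (2.478 kJ/mol)(-1.219) = -3.02 kJ/mol
ΔG < 0, so the forward reaction is spontaneous (proceeds forward).

ΔG = -3.02 kJ/mol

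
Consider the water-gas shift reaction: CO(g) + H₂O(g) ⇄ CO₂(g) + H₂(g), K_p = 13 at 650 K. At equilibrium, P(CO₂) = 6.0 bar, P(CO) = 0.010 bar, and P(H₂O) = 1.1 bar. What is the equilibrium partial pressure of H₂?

P(H₂) = 0.024 bar

At equilibrium, K_p = P(CO₂)·P(H₂) / (P(CO)·P(H₂O)) = 13.
(6.0)·(P(H₂)) / ((0.010)·(1.1)) = 13
P(H₂) = 0.0238 = 0.024 bar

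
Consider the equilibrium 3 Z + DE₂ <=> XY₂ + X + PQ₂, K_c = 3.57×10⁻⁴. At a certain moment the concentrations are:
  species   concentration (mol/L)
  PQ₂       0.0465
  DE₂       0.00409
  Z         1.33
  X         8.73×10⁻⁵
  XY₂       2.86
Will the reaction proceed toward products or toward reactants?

to the left

Q_c = [XY₂]·[X]·[PQ₂] / ([Z]³·[DE₂]) = (2.86)·(8.73×10⁻⁵)·(0.0465) / ((1.33)³·(0.00409)) = 0.00121
Q_c = 0.00121 > K_c = 3.57×10⁻⁴, so the reverse reaction proceeds.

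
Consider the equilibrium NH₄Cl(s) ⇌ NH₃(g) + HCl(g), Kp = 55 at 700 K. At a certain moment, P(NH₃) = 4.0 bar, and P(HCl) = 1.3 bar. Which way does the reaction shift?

forward (toward products)

(NH₄Cl is a pure solid — omitted from Qp.)
Qp = P(NH₃)·P(HCl) = (4.0)·(1.3) = 5.2
Qp = 5.2 < Kp = 55, so the forward reaction proceeds.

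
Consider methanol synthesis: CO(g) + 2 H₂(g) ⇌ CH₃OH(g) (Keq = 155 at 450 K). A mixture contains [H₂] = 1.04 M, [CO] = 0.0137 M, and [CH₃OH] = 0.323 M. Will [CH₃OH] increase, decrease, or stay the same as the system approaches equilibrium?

increase

Q = [CH₃OH] / ([CO]·[H₂]²) = (0.323) / ((0.0137)·(1.04)²) = 21.8
Q = 21.8 < Keq = 155: net forward reaction.
CH₃OH is a product, so it increases.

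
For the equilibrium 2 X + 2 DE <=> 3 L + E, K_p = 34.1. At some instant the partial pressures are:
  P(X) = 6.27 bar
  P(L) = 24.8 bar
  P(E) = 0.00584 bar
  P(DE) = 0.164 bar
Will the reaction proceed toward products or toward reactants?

to the left

Q_p = P(L)³·P(E) / (P(X)²·P(DE)²) = (24.8)³·(0.00584) / ((6.27)²·(0.164)²) = 84.2
Q_p = 84.2 > K_p = 34.1, so the reverse reaction proceeds.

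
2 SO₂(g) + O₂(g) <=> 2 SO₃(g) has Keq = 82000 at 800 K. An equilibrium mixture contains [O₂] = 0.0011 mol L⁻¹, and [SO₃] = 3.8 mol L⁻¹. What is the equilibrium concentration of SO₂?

[SO₂] = 0.40 mol L⁻¹

At equilibrium, Keq = [SO₃]² / ([SO₂]²·[O₂]) = 82000.
(3.8)² / (([SO₂])²·(0.0011)) = 82000
[SO₂]² = 0.160 ⇒ [SO₂] = 0.40 mol L⁻¹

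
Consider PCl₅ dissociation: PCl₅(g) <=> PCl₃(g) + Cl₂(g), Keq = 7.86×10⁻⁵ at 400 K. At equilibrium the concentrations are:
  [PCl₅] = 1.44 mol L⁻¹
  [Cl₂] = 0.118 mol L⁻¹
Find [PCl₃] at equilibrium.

At equilibrium, Keq = [PCl₃]·[Cl₂] / [PCl₅] = 7.86×10⁻⁵.
([PCl₃])·(0.118) / (1.44) = 7.86×10⁻⁵
[PCl₃] = 9.59×10⁻⁴ mol L⁻¹

[PCl₃] = 9.59×10⁻⁴ mol L⁻¹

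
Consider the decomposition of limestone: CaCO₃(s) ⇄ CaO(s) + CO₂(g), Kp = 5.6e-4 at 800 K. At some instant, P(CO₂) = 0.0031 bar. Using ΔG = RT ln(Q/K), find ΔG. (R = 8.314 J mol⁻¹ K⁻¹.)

(CaCO₃, CaO are pure solids — omitted from Qp.)
Qp = P(CO₂) = 0.00310
ΔG = RT ln(Qp/Kp) = (8.314 J mol⁻¹ K⁻¹)(800 K) × ln(0.00310/5.6e-4)
   = (6.651 kJ/mol)(1.711) = 11.4 kJ/mol
ΔG > 0, so the forward reaction is non-spontaneous (proceeds in reverse).

ΔG = 11.4 kJ/mol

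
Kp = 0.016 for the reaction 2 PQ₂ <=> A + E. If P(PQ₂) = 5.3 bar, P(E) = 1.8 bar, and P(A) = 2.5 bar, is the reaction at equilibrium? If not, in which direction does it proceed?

Qp = P(A)·P(E) / P(PQ₂)² = (2.5)·(1.8) / (5.3)² = 0.16
Qp = 0.16 > Kp = 0.016, so the reverse reaction proceeds.

toward reactants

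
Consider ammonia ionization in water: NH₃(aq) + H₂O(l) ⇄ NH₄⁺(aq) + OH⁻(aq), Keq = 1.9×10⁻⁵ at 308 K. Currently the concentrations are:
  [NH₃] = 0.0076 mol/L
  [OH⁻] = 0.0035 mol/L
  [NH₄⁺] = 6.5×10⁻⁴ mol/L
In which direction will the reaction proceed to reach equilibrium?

(H₂O is a pure liquid — omitted from Q.)
Q = [NH₄⁺]·[OH⁻] / [NH₃] = (6.5×10⁻⁴)·(0.0035) / (0.0076) = 3.0×10⁻⁴
Q = 3.0×10⁻⁴ > Keq = 1.9×10⁻⁵, so the reverse reaction proceeds.

toward reactants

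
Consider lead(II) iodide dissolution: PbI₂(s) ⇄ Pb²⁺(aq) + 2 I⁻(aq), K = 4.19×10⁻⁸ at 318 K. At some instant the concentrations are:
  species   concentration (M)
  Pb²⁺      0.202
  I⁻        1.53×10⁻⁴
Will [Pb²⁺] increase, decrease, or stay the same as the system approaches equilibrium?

(PbI₂ is a pure solid — omitted from Q.)
Q = [Pb²⁺]·[I⁻]² = (0.202)·(1.53×10⁻⁴)² = 4.73×10⁻⁹
Q = 4.73×10⁻⁹ < K = 4.19×10⁻⁸: net forward reaction.
Pb²⁺ is a product, so it increases.

increase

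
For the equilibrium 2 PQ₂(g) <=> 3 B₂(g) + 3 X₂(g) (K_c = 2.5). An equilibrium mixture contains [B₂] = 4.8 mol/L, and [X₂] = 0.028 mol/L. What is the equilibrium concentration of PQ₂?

At equilibrium, K_c = [B₂]³·[X₂]³ / [PQ₂]² = 2.5.
(4.8)³·(0.028)³ / ([PQ₂])² = 2.5
[PQ₂]² = 9.71e-4 ⇒ [PQ₂] = 0.031 mol/L

[PQ₂] = 0.031 mol/L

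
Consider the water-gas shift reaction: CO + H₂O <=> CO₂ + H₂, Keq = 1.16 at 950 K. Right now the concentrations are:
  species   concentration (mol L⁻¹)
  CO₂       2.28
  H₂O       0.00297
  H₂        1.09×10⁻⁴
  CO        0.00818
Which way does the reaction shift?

Q = [CO₂]·[H₂] / ([CO]·[H₂O]) = (2.28)·(1.09×10⁻⁴) / ((0.00818)·(0.00297)) = 10.2
Q = 10.2 > Keq = 1.16, so the reverse reaction proceeds.

in the reverse direction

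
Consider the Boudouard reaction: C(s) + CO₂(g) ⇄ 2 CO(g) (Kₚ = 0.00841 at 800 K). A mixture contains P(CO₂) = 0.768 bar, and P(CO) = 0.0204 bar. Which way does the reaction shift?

toward products

(C is a pure solid — omitted from Qₚ.)
Qₚ = P(CO)² / P(CO₂) = (0.0204)² / (0.768) = 5.42×10⁻⁴
Qₚ = 5.42×10⁻⁴ < Kₚ = 0.00841, so the forward reaction proceeds.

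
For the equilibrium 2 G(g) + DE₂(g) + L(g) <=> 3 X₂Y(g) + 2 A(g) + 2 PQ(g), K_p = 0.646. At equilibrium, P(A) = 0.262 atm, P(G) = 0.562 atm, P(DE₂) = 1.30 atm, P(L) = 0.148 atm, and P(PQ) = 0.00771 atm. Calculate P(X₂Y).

At equilibrium, K_p = P(X₂Y)³·P(A)²·P(PQ)² / (P(G)²·P(DE₂)·P(L)) = 0.646.
(P(X₂Y))³·(0.262)²·(0.00771)² / ((0.562)²·(1.30)·(0.148)) = 0.646
P(X₂Y)³ = 9620 ⇒ P(X₂Y) = 21.3 atm

P(X₂Y) = 21.3 atm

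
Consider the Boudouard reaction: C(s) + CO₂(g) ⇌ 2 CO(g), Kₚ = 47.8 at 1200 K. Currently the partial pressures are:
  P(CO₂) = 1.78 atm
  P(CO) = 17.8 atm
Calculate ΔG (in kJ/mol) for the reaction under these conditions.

(C is a pure solid — omitted from Qₚ.)
Qₚ = P(CO)² / P(CO₂) = (17.8)² / (1.78) = 178
ΔG = RT ln(Qₚ/Kₚ) = (8.314 J mol⁻¹ K⁻¹)(1200 K) × ln(178/47.8)
   = (9.977 kJ/mol)(1.315) = 13.1 kJ/mol
ΔG > 0, so the forward reaction is non-spontaneous (proceeds in reverse).

ΔG = 13.1 kJ/mol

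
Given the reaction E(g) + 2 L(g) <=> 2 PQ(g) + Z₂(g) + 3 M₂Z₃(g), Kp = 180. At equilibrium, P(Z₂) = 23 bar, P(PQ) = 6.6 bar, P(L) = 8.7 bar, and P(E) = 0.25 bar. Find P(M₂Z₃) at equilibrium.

At equilibrium, Kp = P(PQ)²·P(Z₂)·P(M₂Z₃)³ / (P(E)·P(L)²) = 180.
(6.6)²·(23)·(P(M₂Z₃))³ / ((0.25)·(8.7)²) = 180
P(M₂Z₃)³ = 3.40 ⇒ P(M₂Z₃) = 1.5 bar

P(M₂Z₃) = 1.5 bar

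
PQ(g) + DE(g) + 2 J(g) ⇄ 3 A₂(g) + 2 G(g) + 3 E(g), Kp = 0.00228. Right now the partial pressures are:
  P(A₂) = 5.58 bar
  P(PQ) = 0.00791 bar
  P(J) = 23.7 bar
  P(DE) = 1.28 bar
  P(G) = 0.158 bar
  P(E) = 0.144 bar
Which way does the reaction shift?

Qp = P(A₂)³·P(G)²·P(E)³ / (P(PQ)·P(DE)·P(J)²) = (5.58)³·(0.158)²·(0.144)³ / ((0.00791)·(1.28)·(23.7)²) = 0.00228
Qp = 0.00228 = Kp, so the system is already at equilibrium.

neither direction; the system is at equilibrium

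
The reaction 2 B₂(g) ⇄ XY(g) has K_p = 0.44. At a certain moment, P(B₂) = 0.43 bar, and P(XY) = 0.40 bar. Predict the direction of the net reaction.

to the left

Q_p = P(XY) / P(B₂)² = (0.40) / (0.43)² = 2.2
Q_p = 2.2 > K_p = 0.44, so the reverse reaction proceeds.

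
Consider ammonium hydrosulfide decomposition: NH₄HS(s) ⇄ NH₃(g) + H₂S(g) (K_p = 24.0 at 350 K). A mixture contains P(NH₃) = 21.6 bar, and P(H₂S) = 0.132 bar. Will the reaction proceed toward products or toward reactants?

forward (toward products)

(NH₄HS is a pure solid — omitted from Q_p.)
Q_p = P(NH₃)·P(H₂S) = (21.6)·(0.132) = 2.85
Q_p = 2.85 < K_p = 24.0, so the forward reaction proceeds.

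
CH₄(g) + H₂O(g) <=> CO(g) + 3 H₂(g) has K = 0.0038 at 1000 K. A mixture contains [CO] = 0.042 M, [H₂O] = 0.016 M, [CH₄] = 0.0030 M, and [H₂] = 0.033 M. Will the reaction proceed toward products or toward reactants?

Q = [CO]·[H₂]³ / ([CH₄]·[H₂O]) = (0.042)·(0.033)³ / ((0.0030)·(0.016)) = 0.031
Q = 0.031 > K = 0.0038, so the reverse reaction proceeds.

to the left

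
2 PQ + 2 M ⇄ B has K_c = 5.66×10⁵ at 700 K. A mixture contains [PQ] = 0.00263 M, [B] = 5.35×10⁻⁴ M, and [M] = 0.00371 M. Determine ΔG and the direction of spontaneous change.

Q_c = [B] / ([PQ]²·[M]²) = (5.35×10⁻⁴) / ((0.00263)²·(0.00371)²) = 5.62×10⁶
ΔG = RT ln(Q_c/K_c) = (8.314 J mol⁻¹ K⁻¹)(700 K) × ln(5.62×10⁶/5.66×10⁵)
   = (5.820 kJ/mol)(2.295) = 13.4 kJ/mol
ΔG > 0, so the forward reaction is non-spontaneous (proceeds in reverse).

ΔG = 13.4 kJ/mol; the forward reaction is non-spontaneous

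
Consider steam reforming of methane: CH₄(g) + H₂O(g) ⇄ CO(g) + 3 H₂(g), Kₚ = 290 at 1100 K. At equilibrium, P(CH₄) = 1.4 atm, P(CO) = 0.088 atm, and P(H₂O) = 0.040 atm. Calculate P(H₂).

At equilibrium, Kₚ = P(CO)·P(H₂)³ / (P(CH₄)·P(H₂O)) = 290.
(0.088)·(P(H₂))³ / ((1.4)·(0.040)) = 290
P(H₂)³ = 185 ⇒ P(H₂) = 5.7 atm

P(H₂) = 5.7 atm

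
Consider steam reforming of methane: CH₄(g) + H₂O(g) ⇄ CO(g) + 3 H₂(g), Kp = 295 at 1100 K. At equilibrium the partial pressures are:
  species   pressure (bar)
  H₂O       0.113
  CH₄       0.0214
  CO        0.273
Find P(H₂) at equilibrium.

P(H₂) = 1.38 bar

At equilibrium, Kp = P(CO)·P(H₂)³ / (P(CH₄)·P(H₂O)) = 295.
(0.273)·(P(H₂))³ / ((0.0214)·(0.113)) = 295
P(H₂)³ = 2.61 ⇒ P(H₂) = 1.38 bar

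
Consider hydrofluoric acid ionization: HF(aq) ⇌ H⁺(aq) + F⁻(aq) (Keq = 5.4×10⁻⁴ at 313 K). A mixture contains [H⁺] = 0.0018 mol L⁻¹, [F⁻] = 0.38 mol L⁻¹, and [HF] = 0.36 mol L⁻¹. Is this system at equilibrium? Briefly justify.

no; Q > K, reaction proceeds in reverse

Q = [H⁺]·[F⁻] / [HF] = (0.0018)·(0.38) / (0.36) = 0.0019
Q = 0.0019 > Keq = 5.4×10⁻⁴: net reverse reaction.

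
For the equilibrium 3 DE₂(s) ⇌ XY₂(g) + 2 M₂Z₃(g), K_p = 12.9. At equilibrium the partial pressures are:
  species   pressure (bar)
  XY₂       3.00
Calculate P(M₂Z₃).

(DE₂ is a pure solid — omitted from K_p.)
At equilibrium, K_p = P(XY₂)·P(M₂Z₃)² = 12.9.
(3.00)·(P(M₂Z₃))² = 12.9
P(M₂Z₃)² = 4.30 ⇒ P(M₂Z₃) = 2.07 bar

P(M₂Z₃) = 2.07 bar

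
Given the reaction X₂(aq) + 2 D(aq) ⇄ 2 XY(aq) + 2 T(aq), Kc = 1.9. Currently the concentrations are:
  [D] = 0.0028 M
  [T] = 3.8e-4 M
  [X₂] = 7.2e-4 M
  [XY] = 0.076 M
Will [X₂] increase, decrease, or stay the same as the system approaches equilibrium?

Qc = [XY]²·[T]² / ([X₂]·[D]²) = (0.076)²·(3.8e-4)² / ((7.2e-4)·(0.0028)²) = 0.15
Qc = 0.15 < Kc = 1.9: net forward reaction.
X₂ is a reactant, so it decreases.

decrease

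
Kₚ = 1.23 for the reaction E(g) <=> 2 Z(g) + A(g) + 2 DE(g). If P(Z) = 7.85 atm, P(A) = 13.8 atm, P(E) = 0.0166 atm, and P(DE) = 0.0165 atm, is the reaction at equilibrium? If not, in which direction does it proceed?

Qₚ = P(Z)²·P(A)·P(DE)² / P(E) = (7.85)²·(13.8)·(0.0165)² / (0.0166) = 13.9
Qₚ = 13.9 > Kₚ = 1.23, so the reverse reaction proceeds.

to the left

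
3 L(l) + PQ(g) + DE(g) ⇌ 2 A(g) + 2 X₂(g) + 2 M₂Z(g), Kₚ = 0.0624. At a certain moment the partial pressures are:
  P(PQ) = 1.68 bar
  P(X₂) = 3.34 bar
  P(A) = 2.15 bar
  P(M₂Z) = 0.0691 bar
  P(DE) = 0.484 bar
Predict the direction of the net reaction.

(L is a pure liquid — omitted from Qₚ.)
Qₚ = P(A)²·P(X₂)²·P(M₂Z)² / (P(PQ)·P(DE)) = (2.15)²·(3.34)²·(0.0691)² / ((1.68)·(0.484)) = 0.303
Qₚ = 0.303 > Kₚ = 0.0624, so the reverse reaction proceeds.

reverse (toward reactants)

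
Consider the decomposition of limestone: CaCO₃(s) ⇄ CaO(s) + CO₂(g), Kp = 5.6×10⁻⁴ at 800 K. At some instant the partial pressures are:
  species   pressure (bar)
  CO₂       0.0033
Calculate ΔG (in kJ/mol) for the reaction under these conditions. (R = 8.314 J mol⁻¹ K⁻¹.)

(CaCO₃, CaO are pure solids — omitted from Qp.)
Qp = P(CO₂) = 0.00330
ΔG = RT ln(Qp/Kp) = (8.314 J mol⁻¹ K⁻¹)(800 K) × ln(0.00330/5.6×10⁻⁴)
   = (6.651 kJ/mol)(1.774) = 11.8 kJ/mol
ΔG > 0, so the forward reaction is non-spontaneous (proceeds in reverse).

ΔG = 11.8 kJ/mol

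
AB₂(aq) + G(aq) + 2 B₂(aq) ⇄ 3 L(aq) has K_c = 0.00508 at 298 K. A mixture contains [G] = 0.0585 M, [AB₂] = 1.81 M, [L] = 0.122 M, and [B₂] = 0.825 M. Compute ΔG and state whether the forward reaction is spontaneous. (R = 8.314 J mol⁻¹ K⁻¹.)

Q_c = [L]³ / ([AB₂]·[G]·[B₂]²) = (0.122)³ / ((1.81)·(0.0585)·(0.825)²) = 0.0252
ΔG = RT ln(Q_c/K_c) = (8.314 J mol⁻¹ K⁻¹)(298 K) × ln(0.0252/0.00508)
   = (2.478 kJ/mol)(1.602) = 3.97 kJ/mol
ΔG > 0, so the forward reaction is non-spontaneous (proceeds in reverse).

ΔG = 3.97 kJ/mol; the forward reaction is non-spontaneous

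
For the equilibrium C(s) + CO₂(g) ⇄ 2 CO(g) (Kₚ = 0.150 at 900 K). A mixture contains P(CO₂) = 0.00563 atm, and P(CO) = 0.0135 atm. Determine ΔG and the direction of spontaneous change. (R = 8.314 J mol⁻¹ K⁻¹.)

(C is a pure solid — omitted from Qₚ.)
Qₚ = P(CO)² / P(CO₂) = (0.0135)² / (0.00563) = 0.0324
ΔG = RT ln(Qₚ/Kₚ) = (8.314 J mol⁻¹ K⁻¹)(900 K) × ln(0.0324/0.150)
   = (7.483 kJ/mol)(-1.532) = -11.5 kJ/mol
ΔG < 0, so the forward reaction is spontaneous (proceeds forward).

ΔG = -11.5 kJ/mol; the forward reaction is spontaneous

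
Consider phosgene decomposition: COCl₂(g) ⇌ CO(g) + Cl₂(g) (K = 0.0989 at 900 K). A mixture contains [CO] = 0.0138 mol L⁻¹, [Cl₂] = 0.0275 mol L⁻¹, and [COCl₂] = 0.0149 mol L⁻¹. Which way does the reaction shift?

in the forward direction

Q = [CO]·[Cl₂] / [COCl₂] = (0.0138)·(0.0275) / (0.0149) = 0.0255
Q = 0.0255 < K = 0.0989, so the forward reaction proceeds.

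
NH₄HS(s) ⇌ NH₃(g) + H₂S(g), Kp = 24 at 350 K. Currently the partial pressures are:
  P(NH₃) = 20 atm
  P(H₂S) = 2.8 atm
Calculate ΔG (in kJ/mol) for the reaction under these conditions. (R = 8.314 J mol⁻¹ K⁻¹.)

ΔG = 2.47 kJ/mol

(NH₄HS is a pure solid — omitted from Qp.)
Qp = P(NH₃)·P(H₂S) = (20)·(2.8) = 56.0
ΔG = RT ln(Qp/Kp) = (8.314 J mol⁻¹ K⁻¹)(350 K) × ln(56.0/24)
   = (2.910 kJ/mol)(0.8473) = 2.47 kJ/mol
ΔG > 0, so the forward reaction is non-spontaneous (proceeds in reverse).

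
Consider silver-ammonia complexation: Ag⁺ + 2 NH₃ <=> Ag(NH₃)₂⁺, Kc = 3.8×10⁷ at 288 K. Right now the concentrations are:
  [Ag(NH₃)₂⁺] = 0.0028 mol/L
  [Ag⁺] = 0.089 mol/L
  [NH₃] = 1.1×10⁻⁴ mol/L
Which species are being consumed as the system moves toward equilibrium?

Qc = [Ag(NH₃)₂⁺] / ([Ag⁺]·[NH₃]²) = (0.0028) / ((0.089)·(1.1×10⁻⁴)²) = 2.6×10⁶
Qc = 2.6×10⁶ < Kc = 3.8×10⁷: net forward reaction.

Ag⁺, NH₃ (reactants)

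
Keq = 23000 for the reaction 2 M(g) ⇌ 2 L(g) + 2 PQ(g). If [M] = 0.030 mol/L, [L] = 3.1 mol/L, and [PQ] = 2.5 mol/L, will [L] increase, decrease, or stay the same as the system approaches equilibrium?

decrease

Q = [L]²·[PQ]² / [M]² = (3.1)²·(2.5)² / (0.030)² = 67000
Q = 67000 > Keq = 23000: net reverse reaction.
L is a product, so it decreases.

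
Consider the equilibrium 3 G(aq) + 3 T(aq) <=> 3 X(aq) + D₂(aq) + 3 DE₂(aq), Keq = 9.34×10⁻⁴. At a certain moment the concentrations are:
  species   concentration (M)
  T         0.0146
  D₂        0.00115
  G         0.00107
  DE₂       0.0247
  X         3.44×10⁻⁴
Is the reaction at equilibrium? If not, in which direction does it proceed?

forward (toward products)

Q = [X]³·[D₂]·[DE₂]³ / ([G]³·[T]³) = (3.44×10⁻⁴)³·(0.00115)·(0.0247)³ / ((0.00107)³·(0.0146)³) = 1.85×10⁻⁴
Q = 1.85×10⁻⁴ < Keq = 9.34×10⁻⁴, so the forward reaction proceeds.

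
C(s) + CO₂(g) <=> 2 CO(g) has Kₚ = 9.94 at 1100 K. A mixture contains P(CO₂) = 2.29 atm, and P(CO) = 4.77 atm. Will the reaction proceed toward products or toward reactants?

(C is a pure solid — omitted from Qₚ.)
Qₚ = P(CO)² / P(CO₂) = (4.77)² / (2.29) = 9.94
Qₚ = 9.94 = Kₚ, so the system is already at equilibrium.

no net change (already at equilibrium)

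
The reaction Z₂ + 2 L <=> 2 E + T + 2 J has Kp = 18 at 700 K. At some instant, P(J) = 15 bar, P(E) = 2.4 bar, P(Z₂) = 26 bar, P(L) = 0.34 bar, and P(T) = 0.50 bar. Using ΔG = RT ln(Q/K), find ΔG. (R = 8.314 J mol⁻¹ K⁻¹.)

ΔG = 14.5 kJ/mol

Qp = P(E)²·P(T)·P(J)² / (P(Z₂)·P(L)²) = (2.4)²·(0.50)·(15)² / ((26)·(0.34)²) = 216
ΔG = RT ln(Qp/Kp) = (8.314 J mol⁻¹ K⁻¹)(700 K) × ln(216/18)
   = (5.820 kJ/mol)(2.485) = 14.5 kJ/mol
ΔG > 0, so the forward reaction is non-spontaneous (proceeds in reverse).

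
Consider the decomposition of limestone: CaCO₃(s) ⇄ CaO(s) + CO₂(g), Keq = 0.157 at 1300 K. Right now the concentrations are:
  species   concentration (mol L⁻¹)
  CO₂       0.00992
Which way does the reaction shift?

(CaCO₃, CaO are pure solids — omitted from Q.)
Q = [CO₂] = 0.00992
Q = 0.00992 < Keq = 0.157, so the forward reaction proceeds.

toward products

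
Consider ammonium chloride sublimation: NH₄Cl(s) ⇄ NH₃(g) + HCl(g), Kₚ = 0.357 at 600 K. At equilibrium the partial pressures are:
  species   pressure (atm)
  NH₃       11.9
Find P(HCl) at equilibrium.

P(HCl) = 0.0300 atm

(NH₄Cl is a pure solid — omitted from Kₚ.)
At equilibrium, Kₚ = P(NH₃)·P(HCl) = 0.357.
(11.9)·(P(HCl)) = 0.357
P(HCl) = 0.0300 atm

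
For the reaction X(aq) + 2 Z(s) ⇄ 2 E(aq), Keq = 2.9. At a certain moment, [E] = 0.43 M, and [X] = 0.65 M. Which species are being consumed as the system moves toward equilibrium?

(Z is a pure solid — omitted from Q.)
Q = [E]² / [X] = (0.43)² / (0.65) = 0.28
Q = 0.28 < Keq = 2.9: net forward reaction.

X, Z (reactants)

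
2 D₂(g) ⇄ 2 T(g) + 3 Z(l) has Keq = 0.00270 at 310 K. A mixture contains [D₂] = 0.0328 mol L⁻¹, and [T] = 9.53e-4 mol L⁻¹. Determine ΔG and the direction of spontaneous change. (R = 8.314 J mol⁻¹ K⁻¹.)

(Z is a pure liquid — omitted from Q.)
Q = [T]² / [D₂]² = (9.53e-4)² / (0.0328)² = 8.44e-4
ΔG = RT ln(Q/Keq) = (8.314 J mol⁻¹ K⁻¹)(310 K) × ln(8.44e-4/0.00270)
   = (2.577 kJ/mol)(-1.163) = -3.00 kJ/mol
ΔG < 0, so the forward reaction is spontaneous (proceeds forward).

ΔG = -3.00 kJ/mol; the forward reaction is spontaneous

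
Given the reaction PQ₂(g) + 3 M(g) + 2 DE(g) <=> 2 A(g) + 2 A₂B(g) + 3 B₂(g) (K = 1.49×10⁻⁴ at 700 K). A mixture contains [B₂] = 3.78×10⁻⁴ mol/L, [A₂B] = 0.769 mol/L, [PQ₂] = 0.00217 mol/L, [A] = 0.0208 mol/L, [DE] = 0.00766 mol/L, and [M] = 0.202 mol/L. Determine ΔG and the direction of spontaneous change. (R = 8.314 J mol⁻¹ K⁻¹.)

ΔG = -14.1 kJ/mol; the forward reaction is spontaneous

Q = [A]²·[A₂B]²·[B₂]³ / ([PQ₂]·[M]³·[DE]²) = (0.0208)²·(0.769)²·(3.78×10⁻⁴)³ / ((0.00217)·(0.202)³·(0.00766)²) = 1.32×10⁻⁵
ΔG = RT ln(Q/K) = (8.314 J mol⁻¹ K⁻¹)(700 K) × ln(1.32×10⁻⁵/1.49×10⁻⁴)
   = (5.820 kJ/mol)(-2.424) = -14.1 kJ/mol
ΔG < 0, so the forward reaction is spontaneous (proceeds forward).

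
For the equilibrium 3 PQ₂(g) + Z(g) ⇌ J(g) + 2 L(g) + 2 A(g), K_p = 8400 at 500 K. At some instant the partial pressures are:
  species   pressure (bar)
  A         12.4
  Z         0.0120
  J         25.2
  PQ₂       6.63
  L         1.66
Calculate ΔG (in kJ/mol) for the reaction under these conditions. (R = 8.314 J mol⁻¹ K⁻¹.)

ΔG = -4.21 kJ/mol

Q_p = P(J)·P(L)²·P(A)² / (P(PQ₂)³·P(Z)) = (25.2)·(1.66)²·(12.4)² / ((6.63)³·(0.0120)) = 3050
ΔG = RT ln(Q_p/K_p) = (8.314 J mol⁻¹ K⁻¹)(500 K) × ln(3050/8400)
   = (4.157 kJ/mol)(-1.013) = -4.21 kJ/mol
ΔG < 0, so the forward reaction is spontaneous (proceeds forward).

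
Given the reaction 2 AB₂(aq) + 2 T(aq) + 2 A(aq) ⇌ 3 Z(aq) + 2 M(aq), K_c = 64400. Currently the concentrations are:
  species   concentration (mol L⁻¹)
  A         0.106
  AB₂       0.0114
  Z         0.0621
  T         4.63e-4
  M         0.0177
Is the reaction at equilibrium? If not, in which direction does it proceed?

toward reactants

Q_c = [Z]³·[M]² / ([AB₂]²·[T]²·[A]²) = (0.0621)³·(0.0177)² / ((0.0114)²·(4.63e-4)²·(0.106)²) = 2.40e5
Q_c = 2.40e5 > K_c = 64400, so the reverse reaction proceeds.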